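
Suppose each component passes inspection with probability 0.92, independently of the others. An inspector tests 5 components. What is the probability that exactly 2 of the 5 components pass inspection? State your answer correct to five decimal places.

0.00433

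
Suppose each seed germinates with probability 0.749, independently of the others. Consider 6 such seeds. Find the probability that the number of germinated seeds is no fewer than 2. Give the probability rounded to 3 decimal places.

0.995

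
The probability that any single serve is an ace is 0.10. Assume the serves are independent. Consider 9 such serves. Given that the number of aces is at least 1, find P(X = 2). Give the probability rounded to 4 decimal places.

X ~ Binomial(9, 0.10). Want P(X=2 | X≥1) = P(X=2) / P(X≥1).
P(X=2) = C(9,2)·0.10^2·0.90^7 = 0.172187
P(X≥1) = 1 − 0.387420 = 0.612580
Ratio = 0.172187 / 0.612580 = 0.281085

0.2811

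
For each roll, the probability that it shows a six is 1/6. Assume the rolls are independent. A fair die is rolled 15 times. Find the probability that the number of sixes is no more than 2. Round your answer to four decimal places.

X ~ Binomial(15, 0.166667); P(X ≤ 2) = Σ C(15,k) p^k (1−p)^(15−k) over k:
  k=0: C(15,0)·0.166667^0·0.833333^15 = 0.064905
  k=1: C(15,1)·0.166667^1·0.833333^14 = 0.194716
  k=2: C(15,2)·0.166667^2·0.833333^13 = 0.272603
Total = 0.532225

0.5322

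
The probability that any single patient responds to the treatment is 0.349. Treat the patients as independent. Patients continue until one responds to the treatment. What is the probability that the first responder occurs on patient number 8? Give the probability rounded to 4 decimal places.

Geometric (trials to first success), p = 0.349.
P(Y = 8) = (1−p)^7 · p = 0.049553 · 0.349 = 0.017294

0.0173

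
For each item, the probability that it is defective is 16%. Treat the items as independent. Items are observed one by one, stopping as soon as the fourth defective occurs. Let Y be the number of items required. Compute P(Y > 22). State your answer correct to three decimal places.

0.523

Needing more than 22 items ⇔ fewer than 4 successes in the first 22. With X ~ Binomial(22, 0.16), P(Y > 22) = P(X ≤ 3).
  k=0: C(22,0)·0.16^0·0.84^22 = 0.02158
  k=1: C(22,1)·0.16^1·0.84^21 = 0.09045
  k=2: C(22,2)·0.16^2·0.84^20 = 0.18090
  k=3: C(22,3)·0.16^3·0.84^19 = 0.22971
P(X ≤ 3) = 0.52265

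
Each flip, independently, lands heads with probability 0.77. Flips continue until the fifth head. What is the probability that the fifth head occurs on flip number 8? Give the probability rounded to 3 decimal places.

Y = trial on which the fifth success occurs; negative binomial, r=5, p=0.77.
P(Y=8) = C(7,4) · p^5 · (1−p)^3
= 35 · 0.27068 · 0.012167 = 0.11527

0.115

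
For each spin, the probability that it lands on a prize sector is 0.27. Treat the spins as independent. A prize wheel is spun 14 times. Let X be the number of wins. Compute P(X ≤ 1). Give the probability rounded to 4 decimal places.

X ~ Binomial(14, 0.27); P(X ≤ 1) = Σ C(14,k) p^k (1−p)^(14−k) over k:
  k=0: C(14,0)·0.27^0·0.73^14 = 0.012205
  k=1: C(14,1)·0.27^1·0.73^13 = 0.063196
Total = 0.075400

0.0754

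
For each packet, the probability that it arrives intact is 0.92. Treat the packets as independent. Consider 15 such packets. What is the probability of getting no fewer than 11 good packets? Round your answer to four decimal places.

0.9950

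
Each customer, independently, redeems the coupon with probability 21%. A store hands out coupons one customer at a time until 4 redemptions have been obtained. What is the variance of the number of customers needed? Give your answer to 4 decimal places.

71.6553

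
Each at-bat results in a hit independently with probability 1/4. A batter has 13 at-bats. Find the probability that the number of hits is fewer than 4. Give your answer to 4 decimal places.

0.5843

X ~ Binomial(13, 0.25); P(X ≤ 3) = Σ C(13,k) p^k (1−p)^(13−k) over k:
  k=0: C(13,0)·0.25^0·0.75^13 = 0.023757
  k=1: C(13,1)·0.25^1·0.75^12 = 0.102948
  k=2: C(13,2)·0.25^2·0.75^11 = 0.205896
  k=3: C(13,3)·0.25^3·0.75^10 = 0.251651
Total = 0.584253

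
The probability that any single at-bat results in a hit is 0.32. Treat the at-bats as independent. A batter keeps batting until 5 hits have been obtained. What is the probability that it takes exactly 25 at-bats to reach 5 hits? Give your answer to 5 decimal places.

0.01593

Y = trial on which the fifth success occurs; negative binomial, r=5, p=0.32.
P(Y=25) = C(24,4) · p^5 · (1−p)^20
= 10626 · 0.0033554 · 0.00044687 = 0.0159330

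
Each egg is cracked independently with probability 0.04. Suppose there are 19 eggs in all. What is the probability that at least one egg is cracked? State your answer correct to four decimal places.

0.5396

P(at least one) = 1 − P(none) = 1 − (1 − 0.04)^19
= 1 − 0.460419 = 0.539581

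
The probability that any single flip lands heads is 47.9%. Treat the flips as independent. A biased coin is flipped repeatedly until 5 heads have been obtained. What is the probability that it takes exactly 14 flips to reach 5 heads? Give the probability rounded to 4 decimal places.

Y = trial on which the fifth success occurs; negative binomial, r=5, p=0.479.
P(Y=14) = C(13,4) · p^5 · (1−p)^9
= 715 · 0.025216 · 0.0028284 = 0.050994

0.0510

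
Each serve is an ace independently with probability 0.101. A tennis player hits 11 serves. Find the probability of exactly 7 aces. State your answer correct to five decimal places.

X ~ Binomial(n=11, p=0.101).
P(X=7) = C(11,7) · p^7 · (1−p)^4
= 330 · 1.0721e-07 · 0.65319 = 0.0000231

0.00002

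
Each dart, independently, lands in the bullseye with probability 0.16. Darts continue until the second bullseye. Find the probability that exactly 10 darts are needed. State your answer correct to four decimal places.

0.0571

Y = trial on which the second success occurs; negative binomial, r=2, p=0.16.
P(Y=10) = C(9,1) · p^2 · (1−p)^8
= 9 · 0.0256 · 0.24788 = 0.057111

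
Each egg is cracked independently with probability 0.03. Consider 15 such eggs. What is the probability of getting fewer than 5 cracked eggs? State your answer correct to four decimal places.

0.9999

X ~ Binomial(15, 0.03); P(X ≤ 4) = Σ C(15,k) p^k (1−p)^(15−k) over k:
  k=0: C(15,0)·0.03^0·0.97^15 = 0.633251
  k=1: C(15,1)·0.03^1·0.97^14 = 0.293776
  k=2: C(15,2)·0.03^2·0.97^13 = 0.063601
  k=3: C(15,3)·0.03^3·0.97^12 = 0.008524
  k=4: C(15,4)·0.03^4·0.97^11 = 0.000791
Total = 0.999943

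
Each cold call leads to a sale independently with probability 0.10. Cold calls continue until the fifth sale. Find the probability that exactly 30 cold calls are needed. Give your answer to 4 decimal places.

0.0171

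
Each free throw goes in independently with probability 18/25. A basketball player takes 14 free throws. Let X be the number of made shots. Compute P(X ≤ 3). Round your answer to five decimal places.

0.00012

X ~ Binomial(14, 0.72); P(X ≤ 3) = Σ C(14,k) p^k (1−p)^(14−k) over k:
  k=0: C(14,0)·0.72^0·0.28^14 = 0.0000000
  k=1: C(14,1)·0.72^1·0.28^13 = 0.0000007
  k=2: C(14,2)·0.72^2·0.28^12 = 0.0000110
  k=3: C(14,3)·0.72^3·0.28^11 = 0.0001127
Total = 0.0001243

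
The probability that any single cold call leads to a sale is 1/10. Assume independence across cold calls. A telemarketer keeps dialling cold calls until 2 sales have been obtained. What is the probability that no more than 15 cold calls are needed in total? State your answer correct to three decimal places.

0.451

Finishing within 15 cold calls ⇔ at least 2 successes in the first 15. With X ~ Binomial(15, 0.10), P(Y ≤ 15) = 1 − P(X ≤ 1).
  k=0: C(15,0)·0.10^0·0.90^15 = 0.20589
  k=1: C(15,1)·0.10^1·0.90^14 = 0.34315
1 − 0.54904 = 0.45096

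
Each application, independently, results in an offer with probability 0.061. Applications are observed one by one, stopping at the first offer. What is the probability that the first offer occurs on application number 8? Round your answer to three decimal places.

0.039

Geometric (trials to first success), p = 0.061.
P(Y = 8) = (1−p)^7 · p = 0.64366 · 0.061 = 0.03926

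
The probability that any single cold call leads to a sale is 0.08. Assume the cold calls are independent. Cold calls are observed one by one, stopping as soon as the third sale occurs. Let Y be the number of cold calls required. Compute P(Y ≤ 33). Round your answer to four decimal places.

0.4982

Finishing within 33 cold calls ⇔ at least 3 successes in the first 33. With X ~ Binomial(33, 0.08), P(Y ≤ 33) = 1 − P(X ≤ 2).
  k=0: C(33,0)·0.08^0·0.92^33 = 0.063826
  k=1: C(33,1)·0.08^1·0.92^32 = 0.183153
  k=2: C(33,2)·0.08^2·0.92^31 = 0.254822
1 − 0.501801 = 0.498199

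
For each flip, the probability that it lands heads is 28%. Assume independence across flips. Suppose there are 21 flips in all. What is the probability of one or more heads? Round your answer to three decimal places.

0.999

P(at least one) = 1 − P(none) = 1 − (1 − 0.28)^21
= 1 − 0.00101 = 0.99899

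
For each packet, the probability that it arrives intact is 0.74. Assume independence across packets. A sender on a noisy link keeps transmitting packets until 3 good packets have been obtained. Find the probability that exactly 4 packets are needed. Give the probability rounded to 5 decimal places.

Y = trial on which the third success occurs; negative binomial, r=3, p=0.74.
P(Y=4) = C(3,2) · p^3 · (1−p)^1
= 3 · 0.40522 · 0.26 = 0.3160747

0.31607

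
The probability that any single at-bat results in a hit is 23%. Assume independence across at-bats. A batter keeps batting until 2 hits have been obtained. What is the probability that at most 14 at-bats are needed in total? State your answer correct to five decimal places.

0.86654

Finishing within 14 at-bats ⇔ at least 2 successes in the first 14. With X ~ Binomial(14, 0.23), P(Y ≤ 14) = 1 − P(X ≤ 1).
  k=0: C(14,0)·0.23^0·0.77^14 = 0.0257555
  k=1: C(14,1)·0.23^1·0.77^13 = 0.1077049
1 − 0.1334604 = 0.8665396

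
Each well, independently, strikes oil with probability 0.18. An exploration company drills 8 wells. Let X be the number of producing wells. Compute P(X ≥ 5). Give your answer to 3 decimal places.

X ~ Binomial(8, 0.18); P(X ≥ 5) = Σ C(8,k) p^k (1−p)^(8−k) over k:
  k=5: C(8,5)·0.18^5·0.82^3 = 0.00583
  k=6: C(8,6)·0.18^6·0.82^2 = 0.00064
  k=7: C(8,7)·0.18^7·0.82^1 = 0.00004
  k=8: C(8,8)·0.18^8·0.82^0 = 0.00000
Total = 0.00652

0.007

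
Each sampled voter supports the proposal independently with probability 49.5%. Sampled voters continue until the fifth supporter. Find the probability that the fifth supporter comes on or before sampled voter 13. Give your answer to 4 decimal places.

Finishing within 13 sampled voters ⇔ at least 5 successes in the first 13. With X ~ Binomial(13, 0.495), P(Y ≤ 13) = 1 − P(X ≤ 4).
  k=0: C(13,0)·0.495^0·0.505^13 = 0.000139
  k=1: C(13,1)·0.495^1·0.505^12 = 0.001770
  k=2: C(13,2)·0.495^2·0.505^11 = 0.010411
  k=3: C(13,3)·0.495^3·0.505^10 = 0.037419
  k=4: C(13,4)·0.495^4·0.505^9 = 0.091696
1 − 0.141436 = 0.858564

0.8586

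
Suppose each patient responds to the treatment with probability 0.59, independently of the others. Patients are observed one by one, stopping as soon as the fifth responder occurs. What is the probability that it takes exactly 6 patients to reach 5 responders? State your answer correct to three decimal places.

Y = trial on which the fifth success occurs; negative binomial, r=5, p=0.59.
P(Y=6) = C(5,4) · p^5 · (1−p)^1
= 5 · 0.071492 · 0.41 = 0.14656

0.147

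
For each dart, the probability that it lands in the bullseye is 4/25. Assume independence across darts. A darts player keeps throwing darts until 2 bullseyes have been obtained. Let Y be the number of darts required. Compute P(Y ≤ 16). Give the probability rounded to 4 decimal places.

Finishing within 16 darts ⇔ at least 2 successes in the first 16. With X ~ Binomial(16, 0.16), P(Y ≤ 16) = 1 − P(X ≤ 1).
  k=0: C(16,0)·0.16^0·0.84^16 = 0.061442
  k=1: C(16,1)·0.16^1·0.84^15 = 0.187253
1 − 0.248696 = 0.751304

0.7513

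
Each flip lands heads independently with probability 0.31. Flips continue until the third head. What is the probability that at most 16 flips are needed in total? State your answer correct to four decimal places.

Finishing within 16 flips ⇔ at least 3 successes in the first 16. With X ~ Binomial(16, 0.31), P(Y ≤ 16) = 1 − P(X ≤ 2).
  k=0: C(16,0)·0.31^0·0.69^16 = 0.002640
  k=1: C(16,1)·0.31^1·0.69^15 = 0.018977
  k=2: C(16,2)·0.31^2·0.69^14 = 0.063943
1 − 0.085559 = 0.914441

0.9144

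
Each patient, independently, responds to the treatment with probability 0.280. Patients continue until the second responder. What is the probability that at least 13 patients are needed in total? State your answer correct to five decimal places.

0.10998

Needing more than 12 patients ⇔ fewer than 2 successes in the first 12. With X ~ Binomial(12, 0.28), P(Y > 12) = P(X ≤ 1).
  k=0: C(12,0)·0.28^0·0.72^12 = 0.0194084
  k=1: C(12,1)·0.28^1·0.72^11 = 0.0905726
P(X ≤ 1) = 0.1099810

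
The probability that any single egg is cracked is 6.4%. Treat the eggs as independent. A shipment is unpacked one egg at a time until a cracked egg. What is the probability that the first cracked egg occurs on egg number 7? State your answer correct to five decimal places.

0.04304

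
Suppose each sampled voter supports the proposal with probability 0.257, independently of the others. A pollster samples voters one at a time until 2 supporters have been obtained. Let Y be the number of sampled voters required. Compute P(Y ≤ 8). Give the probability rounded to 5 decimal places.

0.65012

Finishing within 8 sampled voters ⇔ at least 2 successes in the first 8. With X ~ Binomial(8, 0.257), P(Y ≤ 8) = 1 − P(X ≤ 1).
  k=0: C(8,0)·0.257^0·0.743^8 = 0.0928775
  k=1: C(8,1)·0.257^1·0.743^7 = 0.2570069
1 − 0.3498844 = 0.6501156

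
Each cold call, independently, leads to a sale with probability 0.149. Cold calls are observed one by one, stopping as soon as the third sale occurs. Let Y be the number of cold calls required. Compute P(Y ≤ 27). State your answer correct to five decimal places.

0.78853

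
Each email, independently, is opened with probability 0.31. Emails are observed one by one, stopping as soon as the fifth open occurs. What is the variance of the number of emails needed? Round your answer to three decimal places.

35.900

Y = total emails until the fifth success; negative binomial with r=5, p=0.31.
Var(Y) = r(1−p)/p² = 5·0.69 / 0.31² = 35.90010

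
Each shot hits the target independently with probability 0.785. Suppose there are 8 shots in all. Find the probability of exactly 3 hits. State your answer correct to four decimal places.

0.0124

X ~ Binomial(n=8, p=0.785).
P(X=3) = C(8,3) · p^3 · (1−p)^5
= 56 · 0.48374 · 0.0004594 = 0.012445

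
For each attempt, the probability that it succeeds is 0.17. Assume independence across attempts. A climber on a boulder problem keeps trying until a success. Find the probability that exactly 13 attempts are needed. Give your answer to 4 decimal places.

0.0182

Geometric (trials to first success), p = 0.17.
P(Y = 13) = (1−p)^12 · p = 0.10689 · 0.17 = 0.018171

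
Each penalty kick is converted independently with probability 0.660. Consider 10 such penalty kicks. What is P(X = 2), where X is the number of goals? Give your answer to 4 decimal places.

X ~ Binomial(n=10, p=0.66).
P(X=2) = C(10,2) · p^2 · (1−p)^8
= 45 · 0.4356 · 0.00017858 = 0.003501

0.0035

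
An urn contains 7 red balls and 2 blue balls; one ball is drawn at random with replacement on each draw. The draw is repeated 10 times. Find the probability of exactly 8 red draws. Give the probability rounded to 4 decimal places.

0.2976

X ~ Binomial(n=10, p=0.777778).
P(X=8) = C(10,8) · p^8 · (1−p)^2
= 45 · 0.13392 · 0.049383 = 0.297599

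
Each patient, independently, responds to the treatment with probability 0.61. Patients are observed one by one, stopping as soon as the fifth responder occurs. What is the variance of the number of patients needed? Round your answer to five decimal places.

Y = total patients until the fifth success; negative binomial with r=5, p=0.61.
Var(Y) = r(1−p)/p² = 5·0.39 / 0.61² = 5.2405267

5.24053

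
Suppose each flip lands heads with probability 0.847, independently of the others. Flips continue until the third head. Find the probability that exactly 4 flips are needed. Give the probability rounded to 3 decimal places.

Y = trial on which the third success occurs; negative binomial, r=3, p=0.847.
P(Y=4) = C(3,2) · p^3 · (1−p)^1
= 3 · 0.60765 · 0.153 = 0.27891

0.279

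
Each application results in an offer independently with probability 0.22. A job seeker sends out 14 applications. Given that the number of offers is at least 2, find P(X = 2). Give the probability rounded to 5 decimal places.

0.26362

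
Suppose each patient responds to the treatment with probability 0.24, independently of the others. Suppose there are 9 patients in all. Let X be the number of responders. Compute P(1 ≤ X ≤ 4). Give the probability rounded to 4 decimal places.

X ~ Binomial(9, 0.24); P(1 ≤ X ≤ 4) = Σ C(9,k) p^k (1−p)^(9−k) over k:
  k=1: C(9,1)·0.24^1·0.76^8 = 0.240416
  k=2: C(9,2)·0.24^2·0.76^7 = 0.303683
  k=3: C(9,3)·0.24^3·0.76^6 = 0.223766
  k=4: C(9,4)·0.24^4·0.76^5 = 0.105995
Total = 0.873859

0.8739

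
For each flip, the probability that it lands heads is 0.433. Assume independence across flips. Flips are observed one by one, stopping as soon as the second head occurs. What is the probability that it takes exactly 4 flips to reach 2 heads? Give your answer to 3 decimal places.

0.181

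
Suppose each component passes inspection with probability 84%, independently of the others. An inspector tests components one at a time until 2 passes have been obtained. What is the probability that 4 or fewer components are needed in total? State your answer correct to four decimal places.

0.9856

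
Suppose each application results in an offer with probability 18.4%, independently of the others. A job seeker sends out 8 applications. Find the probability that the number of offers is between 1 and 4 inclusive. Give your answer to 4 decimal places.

0.7962

X ~ Binomial(8, 0.184); P(1 ≤ X ≤ 4) = Σ C(8,k) p^k (1−p)^(8−k) over k:
  k=1: C(8,1)·0.184^1·0.816^7 = 0.354600
  k=2: C(8,2)·0.184^2·0.816^6 = 0.279856
  k=3: C(8,3)·0.184^3·0.816^5 = 0.126210
  k=4: C(8,4)·0.184^4·0.816^4 = 0.035574
Total = 0.796240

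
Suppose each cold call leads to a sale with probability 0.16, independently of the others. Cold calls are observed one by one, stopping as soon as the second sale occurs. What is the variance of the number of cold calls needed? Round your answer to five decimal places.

Y = total cold calls until the second success; negative binomial with r=2, p=0.16.
Var(Y) = r(1−p)/p² = 2·0.84 / 0.16² = 65.6250000

65.62500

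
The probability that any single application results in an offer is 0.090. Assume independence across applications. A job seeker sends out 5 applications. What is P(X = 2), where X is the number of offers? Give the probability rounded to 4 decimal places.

0.0610

X ~ Binomial(n=5, p=0.09).
P(X=2) = C(5,2) · p^2 · (1−p)^3
= 10 · 0.0081 · 0.75357 = 0.061039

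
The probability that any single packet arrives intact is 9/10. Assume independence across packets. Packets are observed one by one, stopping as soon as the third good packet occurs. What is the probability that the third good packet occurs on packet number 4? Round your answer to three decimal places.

Y = trial on which the third success occurs; negative binomial, r=3, p=0.90.
P(Y=4) = C(3,2) · p^3 · (1−p)^1
= 3 · 0.729 · 0.1 = 0.21870

0.219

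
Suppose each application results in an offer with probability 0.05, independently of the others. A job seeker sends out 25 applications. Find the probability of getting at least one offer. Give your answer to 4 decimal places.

P(at least one) = 1 − P(none) = 1 − (1 − 0.05)^25
= 1 − 0.277390 = 0.722610

0.7226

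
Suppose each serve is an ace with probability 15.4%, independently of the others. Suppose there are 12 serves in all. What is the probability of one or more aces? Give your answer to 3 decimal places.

P(at least one) = 1 − P(none) = 1 − (1 − 0.154)^12
= 1 − 0.13441 = 0.86559

0.866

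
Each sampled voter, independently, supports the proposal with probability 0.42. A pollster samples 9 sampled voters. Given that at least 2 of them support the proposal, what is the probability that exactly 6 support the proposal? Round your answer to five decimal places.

X ~ Binomial(9, 0.42). Want P(X=6 | X≥2) = P(X=6) / P(X≥2).
P(X=6) = C(9,6)·0.42^6·0.58^3 = 0.0899620
P(X≥2) = 1 − 0.0074277 − 0.0484078 = 0.9441645
Ratio = 0.0899620 / 0.9441645 = 0.0952821

0.09528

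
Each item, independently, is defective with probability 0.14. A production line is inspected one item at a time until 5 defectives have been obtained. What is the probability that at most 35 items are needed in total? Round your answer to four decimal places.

0.5540

Finishing within 35 items ⇔ at least 5 successes in the first 35. With X ~ Binomial(35, 0.14), P(Y ≤ 35) = 1 − P(X ≤ 4).
  k=0: C(35,0)·0.14^0·0.86^35 = 0.005099
  k=1: C(35,1)·0.14^1·0.86^34 = 0.029050
  k=2: C(35,2)·0.14^2·0.86^33 = 0.080394
  k=3: C(35,3)·0.14^3·0.86^32 = 0.143961
  k=4: C(35,4)·0.14^4·0.86^31 = 0.187484
1 − 0.445987 = 0.554013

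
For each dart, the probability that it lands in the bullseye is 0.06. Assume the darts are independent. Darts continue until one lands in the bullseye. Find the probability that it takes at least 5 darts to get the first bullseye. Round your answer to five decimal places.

0.78075

Y = number of darts to the first success; geometric, p = 0.06.
P(Y > 4) = P(first 4 all fail) = (1−p)^4 = 0.7807490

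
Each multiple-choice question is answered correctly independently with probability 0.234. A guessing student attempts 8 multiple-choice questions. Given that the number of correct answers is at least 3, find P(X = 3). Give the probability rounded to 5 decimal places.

0.67082

X ~ Binomial(8, 0.234). Want P(X=3 | X≥3) = P(X=3) / P(X≥3).
P(X=3) = C(8,3)·0.234^3·0.766^5 = 0.1892254
P(X≥3) = 1 − 0.1185305 − 0.2896725 − 0.3097151 = 0.2820819
Ratio = 0.1892254 / 0.2820819 = 0.6708172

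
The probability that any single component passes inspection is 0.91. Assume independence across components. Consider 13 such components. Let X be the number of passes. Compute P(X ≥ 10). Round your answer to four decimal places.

0.9758

X ~ Binomial(13, 0.91); P(X ≥ 10) = Σ C(13,k) p^k (1−p)^(13−k) over k:
  k=10: C(13,10)·0.91^10·0.09^3 = 0.081191
  k=11: C(13,11)·0.91^11·0.09^2 = 0.223890
  k=12: C(13,12)·0.91^12·0.09^1 = 0.377296
  k=13: C(13,13)·0.91^13·0.09^0 = 0.293453
Total = 0.975830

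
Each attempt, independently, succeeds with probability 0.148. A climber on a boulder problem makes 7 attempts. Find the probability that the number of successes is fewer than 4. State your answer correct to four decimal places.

0.9885

X ~ Binomial(7, 0.148); P(X ≤ 3) = Σ C(7,k) p^k (1−p)^(7−k) over k:
  k=0: C(7,0)·0.148^0·0.852^7 = 0.325895
  k=1: C(7,1)·0.148^1·0.852^6 = 0.396276
  k=2: C(7,2)·0.148^2·0.852^5 = 0.206510
  k=3: C(7,3)·0.148^3·0.852^4 = 0.059788
Total = 0.988468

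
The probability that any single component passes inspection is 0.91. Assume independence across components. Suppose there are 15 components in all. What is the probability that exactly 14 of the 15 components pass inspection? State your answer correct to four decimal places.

X ~ Binomial(n=15, p=0.91).
P(X=14) = C(15,14) · p^14 · (1−p)^1
= 15 · 0.26704 · 0.09 = 0.360507

0.3605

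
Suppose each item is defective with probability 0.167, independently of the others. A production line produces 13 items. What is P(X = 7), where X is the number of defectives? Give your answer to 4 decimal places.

0.0021

X ~ Binomial(n=13, p=0.167).
P(X=7) = C(13,7) · p^7 · (1−p)^6
= 1716 · 3.6226e-06 · 0.3341 = 0.002077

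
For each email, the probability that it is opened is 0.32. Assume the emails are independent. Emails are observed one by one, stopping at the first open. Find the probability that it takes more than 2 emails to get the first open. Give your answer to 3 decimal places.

0.462

Y = number of emails to the first success; geometric, p = 0.32.
P(Y > 2) = P(first 2 all fail) = (1−p)^2 = 0.46240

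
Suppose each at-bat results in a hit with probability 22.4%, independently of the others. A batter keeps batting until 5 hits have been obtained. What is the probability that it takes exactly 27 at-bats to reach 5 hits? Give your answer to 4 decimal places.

0.0318

Y = trial on which the fifth success occurs; negative binomial, r=5, p=0.224.
P(Y=27) = C(26,4) · p^5 · (1−p)^22
= 14950 · 0.00056395 · 0.0037754 = 0.031830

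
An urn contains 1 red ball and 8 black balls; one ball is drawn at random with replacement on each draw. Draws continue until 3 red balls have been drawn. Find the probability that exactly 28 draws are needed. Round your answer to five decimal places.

Y = trial on which the third success occurs; negative binomial, r=3, p=0.111111.
P(Y=28) = C(27,2) · p^3 · (1−p)^25
= 351 · 0.0013717 · 0.052624 = 0.0253377

0.02534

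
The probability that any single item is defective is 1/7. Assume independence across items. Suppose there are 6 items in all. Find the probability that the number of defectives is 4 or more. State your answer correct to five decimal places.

X ~ Binomial(6, 0.142857); P(X ≥ 4) = Σ C(6,k) p^k (1−p)^(6−k) over k:
  k=4: C(6,4)·0.142857^4·0.857143^2 = 0.0045899
  k=5: C(6,5)·0.142857^5·0.857143^1 = 0.0003060
  k=6: C(6,6)·0.142857^6·0.857143^0 = 0.0000085
Total = 0.0049044

0.00490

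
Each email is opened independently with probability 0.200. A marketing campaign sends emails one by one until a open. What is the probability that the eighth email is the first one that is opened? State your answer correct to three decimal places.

Geometric (trials to first success), p = 0.20.
P(Y = 8) = (1−p)^7 · p = 0.20972 · 0.20 = 0.04194

0.042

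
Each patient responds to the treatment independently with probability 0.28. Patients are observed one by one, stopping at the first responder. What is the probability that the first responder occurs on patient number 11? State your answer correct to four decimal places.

0.0105

Geometric (trials to first success), p = 0.28.
P(Y = 11) = (1−p)^10 · p = 0.037439 · 0.28 = 0.010483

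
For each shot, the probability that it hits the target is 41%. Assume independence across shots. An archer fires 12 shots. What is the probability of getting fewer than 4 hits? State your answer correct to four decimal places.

X ~ Binomial(12, 0.41); P(X ≤ 3) = Σ C(12,k) p^k (1−p)^(12−k) over k:
  k=0: C(12,0)·0.41^0·0.59^12 = 0.001779
  k=1: C(12,1)·0.41^1·0.59^11 = 0.014837
  k=2: C(12,2)·0.41^2·0.59^10 = 0.056706
  k=3: C(12,3)·0.41^3·0.59^9 = 0.131354
Total = 0.204676

0.2047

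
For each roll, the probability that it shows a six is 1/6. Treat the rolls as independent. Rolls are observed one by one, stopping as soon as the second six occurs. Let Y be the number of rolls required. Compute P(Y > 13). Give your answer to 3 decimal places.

0.336

Needing more than 13 rolls ⇔ fewer than 2 successes in the first 13. With X ~ Binomial(13, 0.166667), P(Y > 13) = P(X ≤ 1).
  k=0: C(13,0)·0.166667^0·0.833333^13 = 0.09346
  k=1: C(13,1)·0.166667^1·0.833333^12 = 0.24301
P(X ≤ 1) = 0.33647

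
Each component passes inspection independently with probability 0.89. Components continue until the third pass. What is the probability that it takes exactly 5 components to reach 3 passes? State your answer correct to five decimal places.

Y = trial on which the third success occurs; negative binomial, r=3, p=0.89.
P(Y=5) = C(4,2) · p^3 · (1−p)^2
= 6 · 0.70497 · 0.0121 = 0.0511807

0.05118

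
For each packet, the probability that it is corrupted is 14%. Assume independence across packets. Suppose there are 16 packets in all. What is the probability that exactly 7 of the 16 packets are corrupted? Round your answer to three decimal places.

0.003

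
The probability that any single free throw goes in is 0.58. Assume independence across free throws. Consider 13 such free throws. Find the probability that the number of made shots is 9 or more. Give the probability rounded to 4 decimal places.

0.2997

X ~ Binomial(13, 0.58); P(X ≥ 9) = Σ C(13,k) p^k (1−p)^(13−k) over k:
  k=9: C(13,9)·0.58^9·0.42^4 = 0.165255
  k=10: C(13,10)·0.58^10·0.42^3 = 0.091284
  k=11: C(13,11)·0.58^11·0.42^2 = 0.034380
  k=12: C(13,12)·0.58^12·0.42^1 = 0.007913
  k=13: C(13,13)·0.58^13·0.42^0 = 0.000841
Total = 0.299672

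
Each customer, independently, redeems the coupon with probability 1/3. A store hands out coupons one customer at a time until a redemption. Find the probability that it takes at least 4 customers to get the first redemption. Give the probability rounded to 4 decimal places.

Y = number of customers to the first success; geometric, p = 0.333333.
P(Y > 3) = P(first 3 all fail) = (1−p)^3 = 0.296296

0.2963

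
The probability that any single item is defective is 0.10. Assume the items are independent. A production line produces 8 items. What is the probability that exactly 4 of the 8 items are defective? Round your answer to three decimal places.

X ~ Binomial(n=8, p=0.10).
P(X=4) = C(8,4) · p^4 · (1−p)^4
= 70 · 0.0001 · 0.6561 = 0.00459

0.005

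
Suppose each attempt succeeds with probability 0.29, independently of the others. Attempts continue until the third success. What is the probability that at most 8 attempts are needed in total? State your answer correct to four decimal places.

0.4228

Finishing within 8 attempts ⇔ at least 3 successes in the first 8. With X ~ Binomial(8, 0.29), P(Y ≤ 8) = 1 − P(X ≤ 2).
  k=0: C(8,0)·0.29^0·0.71^8 = 0.064575
  k=1: C(8,1)·0.29^1·0.71^7 = 0.211007
  k=2: C(8,2)·0.29^2·0.71^6 = 0.301651
1 − 0.577233 = 0.422767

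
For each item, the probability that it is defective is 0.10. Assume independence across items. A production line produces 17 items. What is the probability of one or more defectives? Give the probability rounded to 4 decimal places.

0.8332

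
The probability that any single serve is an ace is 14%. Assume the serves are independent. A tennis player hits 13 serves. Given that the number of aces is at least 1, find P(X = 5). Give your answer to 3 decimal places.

X ~ Binomial(13, 0.14). Want P(X=5 | X≥1) = P(X=5) / P(X≥1).
P(X=5) = C(13,5)·0.14^5·0.86^8 = 0.02071
P(X≥1) = 1 − 0.14076 = 0.85924
Ratio = 0.02071 / 0.85924 = 0.02410

0.024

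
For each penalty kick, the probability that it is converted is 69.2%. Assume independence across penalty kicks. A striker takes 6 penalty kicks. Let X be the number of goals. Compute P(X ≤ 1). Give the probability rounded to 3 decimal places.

0.012

X ~ Binomial(6, 0.692); P(X ≤ 1) = Σ C(6,k) p^k (1−p)^(6−k) over k:
  k=0: C(6,0)·0.692^0·0.308^6 = 0.00085
  k=1: C(6,1)·0.692^1·0.308^5 = 0.01151
Total = 0.01236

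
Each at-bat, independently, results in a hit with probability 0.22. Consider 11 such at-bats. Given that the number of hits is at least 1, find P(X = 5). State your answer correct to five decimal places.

X ~ Binomial(11, 0.22). Want P(X=5 | X≥1) = P(X=5) / P(X≥1).
P(X=5) = C(11,5)·0.22^5·0.78^6 = 0.0536195
P(X≥1) = 1 − 0.0650191 = 0.9349809
Ratio = 0.0536195 / 0.9349809 = 0.0573483

0.05735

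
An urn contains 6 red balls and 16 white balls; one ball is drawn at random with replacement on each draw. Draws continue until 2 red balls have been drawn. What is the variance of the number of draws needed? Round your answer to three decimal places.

Y = total draws until the second success; negative binomial with r=2, p=0.272727.
Var(Y) = r(1−p)/p² = 2·0.727273 / 0.272727² = 19.55556

19.556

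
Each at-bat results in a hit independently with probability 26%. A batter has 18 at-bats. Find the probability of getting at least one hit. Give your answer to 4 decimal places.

P(at least one) = 1 − P(none) = 1 − (1 − 0.26)^18
= 1 − 0.004428 = 0.995572

0.9956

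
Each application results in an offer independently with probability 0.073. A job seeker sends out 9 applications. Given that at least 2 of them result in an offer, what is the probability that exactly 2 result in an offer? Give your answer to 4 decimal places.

0.8283

X ~ Binomial(9, 0.073). Want P(X=2 | X≥2) = P(X=2) / P(X≥2).
P(X=2) = C(9,2)·0.073^2·0.927^7 = 0.112851
P(X≥2) = 1 − 0.505496 − 0.358264 = 0.136240
Ratio = 0.112851 / 0.136240 = 0.828326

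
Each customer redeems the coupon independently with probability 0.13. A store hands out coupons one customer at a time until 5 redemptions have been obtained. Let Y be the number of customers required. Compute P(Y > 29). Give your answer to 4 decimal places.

Needing more than 29 customers ⇔ fewer than 5 successes in the first 29. With X ~ Binomial(29, 0.13), P(Y > 29) = P(X ≤ 4).
  k=0: C(29,0)·0.13^0·0.87^29 = 0.017622
  k=1: C(29,1)·0.13^1·0.87^28 = 0.076363
  k=2: C(29,2)·0.13^2·0.87^27 = 0.159747
  k=3: C(29,3)·0.13^3·0.87^26 = 0.214832
  k=4: C(29,4)·0.13^4·0.87^25 = 0.208659
P(X ≤ 4) = 0.677222

0.6772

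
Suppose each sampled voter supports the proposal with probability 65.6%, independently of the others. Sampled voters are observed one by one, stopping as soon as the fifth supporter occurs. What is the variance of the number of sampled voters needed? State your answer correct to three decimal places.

3.997

Y = total sampled voters until the fifth success; negative binomial with r=5, p=0.656.
Var(Y) = r(1−p)/p² = 5·0.344 / 0.656² = 3.99688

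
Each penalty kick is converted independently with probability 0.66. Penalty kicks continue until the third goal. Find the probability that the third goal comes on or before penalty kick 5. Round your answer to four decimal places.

0.7801

Finishing within 5 penalty kicks ⇔ at least 3 successes in the first 5. With X ~ Binomial(5, 0.66), P(Y ≤ 5) = 1 − P(X ≤ 2).
  k=0: C(5,0)·0.66^0·0.34^5 = 0.004544
  k=1: C(5,1)·0.66^1·0.34^4 = 0.044099
  k=2: C(5,2)·0.66^2·0.34^3 = 0.171208
1 − 0.219851 = 0.780149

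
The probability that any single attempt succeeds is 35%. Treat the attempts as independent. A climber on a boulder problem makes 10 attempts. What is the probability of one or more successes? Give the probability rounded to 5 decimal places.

0.98654

P(at least one) = 1 − P(none) = 1 − (1 − 0.35)^10
= 1 − 0.0134627 = 0.9865373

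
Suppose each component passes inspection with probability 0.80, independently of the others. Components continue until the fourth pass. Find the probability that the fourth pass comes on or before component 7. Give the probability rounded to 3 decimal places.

Finishing within 7 components ⇔ at least 4 successes in the first 7. With X ~ Binomial(7, 0.80), P(Y ≤ 7) = 1 − P(X ≤ 3).
  k=0: C(7,0)·0.80^0·0.20^7 = 0.00001
  k=1: C(7,1)·0.80^1·0.20^6 = 0.00036
  k=2: C(7,2)·0.80^2·0.20^5 = 0.00430
  k=3: C(7,3)·0.80^3·0.20^4 = 0.02867
1 − 0.03334 = 0.96666

0.967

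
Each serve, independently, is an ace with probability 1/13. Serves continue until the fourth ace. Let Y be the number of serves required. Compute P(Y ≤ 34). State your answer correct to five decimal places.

0.26379

Finishing within 34 serves ⇔ at least 4 successes in the first 34. With X ~ Binomial(34, 0.076923), P(Y ≤ 34) = 1 − P(X ≤ 3).
  k=0: C(34,0)·0.076923^0·0.923077^34 = 0.0657792
  k=1: C(34,1)·0.076923^1·0.923077^33 = 0.1863743
  k=2: C(34,2)·0.076923^2·0.923077^32 = 0.2562647
  k=3: C(34,3)·0.076923^3·0.923077^31 = 0.2277908
1 − 0.7362090 = 0.2637910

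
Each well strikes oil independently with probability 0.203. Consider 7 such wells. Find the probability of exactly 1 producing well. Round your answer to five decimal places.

0.36420

X ~ Binomial(n=7, p=0.203).
P(X=1) = C(7,1) · p^1 · (1−p)^6
= 7 · 0.203 · 0.2563 = 0.3642034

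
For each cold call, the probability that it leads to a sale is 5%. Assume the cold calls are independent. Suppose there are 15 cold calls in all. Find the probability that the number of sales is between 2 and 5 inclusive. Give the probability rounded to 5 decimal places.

X ~ Binomial(15, 0.05); P(2 ≤ X ≤ 5) = Σ C(15,k) p^k (1−p)^(15−k) over k:
  k=2: C(15,2)·0.05^2·0.95^13 = 0.1347523
  k=3: C(15,3)·0.05^3·0.95^12 = 0.0307330
  k=4: C(15,4)·0.05^4·0.95^11 = 0.0048526
  k=5: C(15,5)·0.05^5·0.95^10 = 0.0005619
Total = 0.1708997

0.17090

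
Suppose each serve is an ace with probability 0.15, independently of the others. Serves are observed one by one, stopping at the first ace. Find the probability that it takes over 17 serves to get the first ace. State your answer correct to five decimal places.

Y = number of serves to the first success; geometric, p = 0.15.
P(Y > 17) = P(first 17 all fail) = (1−p)^17 = 0.0631134

0.06311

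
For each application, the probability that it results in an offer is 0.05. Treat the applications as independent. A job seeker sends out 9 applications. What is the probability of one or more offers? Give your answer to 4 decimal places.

0.3698

P(at least one) = 1 − P(none) = 1 − (1 − 0.05)^9
= 1 − 0.630249 = 0.369751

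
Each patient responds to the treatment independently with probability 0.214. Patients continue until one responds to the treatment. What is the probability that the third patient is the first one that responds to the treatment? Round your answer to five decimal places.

0.13221

Geometric (trials to first success), p = 0.214.
P(Y = 3) = (1−p)^2 · p = 0.6178 · 0.214 = 0.1322083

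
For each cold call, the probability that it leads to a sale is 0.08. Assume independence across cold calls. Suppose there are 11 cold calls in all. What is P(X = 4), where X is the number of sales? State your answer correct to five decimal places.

0.00754

X ~ Binomial(n=11, p=0.08).
P(X=4) = C(11,4) · p^4 · (1−p)^7
= 330 · 4.096e-05 · 0.55785 = 0.0075403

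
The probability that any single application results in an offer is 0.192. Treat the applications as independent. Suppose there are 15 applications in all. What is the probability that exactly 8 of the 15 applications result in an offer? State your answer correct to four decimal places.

0.0027

X ~ Binomial(n=15, p=0.192).
P(X=8) = C(15,8) · p^8 · (1−p)^7
= 6435 · 1.8468e-06 · 0.22484 = 0.002672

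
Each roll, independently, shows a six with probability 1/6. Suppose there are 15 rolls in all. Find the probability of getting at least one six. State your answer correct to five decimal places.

P(at least one) = 1 − P(none) = 1 − (1 − 0.166667)^15
= 1 − 0.0649055 = 0.9350945

0.93509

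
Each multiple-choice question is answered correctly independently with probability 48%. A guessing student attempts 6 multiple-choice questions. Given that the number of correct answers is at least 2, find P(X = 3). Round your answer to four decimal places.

0.3572

X ~ Binomial(6, 0.48). Want P(X=3 | X≥2) = P(X=3) / P(X≥2).
P(X=3) = C(6,3)·0.48^3·0.52^3 = 0.311002
P(X≥2) = 1 − 0.019771 − 0.109499 = 0.870731
Ratio = 0.311002 / 0.870731 = 0.357174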